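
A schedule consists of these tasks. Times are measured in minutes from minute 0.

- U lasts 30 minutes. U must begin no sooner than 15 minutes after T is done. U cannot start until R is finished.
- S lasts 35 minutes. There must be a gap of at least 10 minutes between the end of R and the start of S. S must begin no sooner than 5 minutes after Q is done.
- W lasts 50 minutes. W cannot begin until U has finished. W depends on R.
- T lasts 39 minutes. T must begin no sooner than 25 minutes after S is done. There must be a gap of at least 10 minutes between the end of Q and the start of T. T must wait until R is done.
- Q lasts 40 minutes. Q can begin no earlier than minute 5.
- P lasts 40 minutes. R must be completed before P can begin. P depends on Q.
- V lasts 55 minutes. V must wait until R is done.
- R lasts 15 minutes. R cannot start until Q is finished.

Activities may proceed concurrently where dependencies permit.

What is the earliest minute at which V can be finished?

115

After its own release at minute 5, Q can start at minute 5 and finishes at minute 45.
R waits on Q (finishes minute 45), so it starts at minute 45 and finishes at 45 + 15 = minute 60.
V waits on R (finishes minute 60), so it starts at minute 60 and finishes at 60 + 55 = minute 115.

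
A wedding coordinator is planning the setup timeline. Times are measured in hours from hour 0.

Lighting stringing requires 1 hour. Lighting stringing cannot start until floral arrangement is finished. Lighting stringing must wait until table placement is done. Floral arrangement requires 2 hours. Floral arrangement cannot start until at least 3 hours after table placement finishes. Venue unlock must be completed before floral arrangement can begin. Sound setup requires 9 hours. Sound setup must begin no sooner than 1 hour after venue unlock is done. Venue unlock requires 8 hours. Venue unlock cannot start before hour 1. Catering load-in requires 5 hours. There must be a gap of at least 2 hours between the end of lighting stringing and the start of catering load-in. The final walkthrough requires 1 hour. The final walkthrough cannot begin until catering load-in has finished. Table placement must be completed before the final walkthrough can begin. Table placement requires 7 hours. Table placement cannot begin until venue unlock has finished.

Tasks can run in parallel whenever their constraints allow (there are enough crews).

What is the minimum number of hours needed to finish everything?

Venue unlock waits on its own release at hour 1, so it starts at hour 1 and finishes at 1 + 8 = hour 9.
After venue unlock (finishes hour 9, plus 1-hour gap → hour 10), sound setup can start at hour 10 and finishes at hour 19.
Table placement cannot begin until venue unlock (finishes hour 9). It runs from hour 9 to 9 + 7 = hour 16.
For floral arrangement: table placement (finishes hour 16, plus 3-hour gap → hour 19); venue unlock (finishes hour 9). Taking the maximum gives a start of hour 19, and it finishes at 19 + 2 = hour 21.
Lighting stringing cannot start until floral arrangement (finishes hour 21); table placement (finishes hour 16). The controlling bound is hour 21, so lighting stringing finishes at 21 + 1 = hour 22.
Catering load-in cannot begin until lighting stringing (finishes hour 22, plus 2-hour gap → hour 24). It runs from hour 24 to 24 + 5 = hour 29.
For the final walkthrough: catering load-in (finishes hour 29); table placement (finishes hour 16). Taking the maximum gives a start of hour 29, and it finishes at 29 + 1 = hour 30.
All tasks are finished once the last one completes. Finish times: Venue unlock at 9, Table placement at 16, Floral arrangement at 21, Lighting stringing at 22, Sound setup at 19, Catering load-in at 29, The final walkthrough at 30. The latest is hour 30.

30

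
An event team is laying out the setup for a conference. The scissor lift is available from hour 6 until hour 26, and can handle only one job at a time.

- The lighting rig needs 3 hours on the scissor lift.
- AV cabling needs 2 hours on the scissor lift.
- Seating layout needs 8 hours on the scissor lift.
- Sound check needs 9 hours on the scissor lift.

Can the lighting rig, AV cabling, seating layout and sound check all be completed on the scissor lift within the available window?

No

The scissor lift window is 26 − 6 = 20 hours.
Running back to back, the jobs need 3 + 2 + 8 + 9 = 22 hours on the scissor lift.
Since 22 > 20, they cannot all fit.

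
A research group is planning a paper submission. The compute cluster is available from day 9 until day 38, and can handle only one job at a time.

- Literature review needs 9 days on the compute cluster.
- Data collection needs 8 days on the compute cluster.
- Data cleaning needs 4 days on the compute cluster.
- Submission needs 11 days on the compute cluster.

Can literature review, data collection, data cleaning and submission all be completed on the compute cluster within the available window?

The compute cluster window is 38 − 9 = 29 days.
Running back to back, the jobs need 9 + 8 + 4 + 11 = 32 days on the compute cluster.
Since 32 > 29, they cannot all fit.

No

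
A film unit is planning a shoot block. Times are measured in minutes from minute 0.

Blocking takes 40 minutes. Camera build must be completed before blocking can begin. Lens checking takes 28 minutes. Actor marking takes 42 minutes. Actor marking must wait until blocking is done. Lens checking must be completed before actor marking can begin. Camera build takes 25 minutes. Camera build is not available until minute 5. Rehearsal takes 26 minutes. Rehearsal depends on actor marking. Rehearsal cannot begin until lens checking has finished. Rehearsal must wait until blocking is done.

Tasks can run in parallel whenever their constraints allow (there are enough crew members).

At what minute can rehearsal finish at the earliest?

138

Lens checking has no prerequisites, so it starts at minute 0 and finishes at minute 28.
After its own release at minute 5, camera build can start at minute 5 and finishes at minute 30.
Blocking waits on camera build (finishes minute 30), so it starts at minute 30 and finishes at 30 + 40 = minute 70.
For actor marking: blocking (finishes minute 70); lens checking (finishes minute 28). Taking the maximum gives a start of minute 70, and it finishes at 70 + 42 = minute 112.
Rehearsal cannot start until actor marking (finishes minute 112); lens checking (finishes minute 28); blocking (finishes minute 70). The controlling bound is minute 112, so rehearsal finishes at 112 + 26 = minute 138.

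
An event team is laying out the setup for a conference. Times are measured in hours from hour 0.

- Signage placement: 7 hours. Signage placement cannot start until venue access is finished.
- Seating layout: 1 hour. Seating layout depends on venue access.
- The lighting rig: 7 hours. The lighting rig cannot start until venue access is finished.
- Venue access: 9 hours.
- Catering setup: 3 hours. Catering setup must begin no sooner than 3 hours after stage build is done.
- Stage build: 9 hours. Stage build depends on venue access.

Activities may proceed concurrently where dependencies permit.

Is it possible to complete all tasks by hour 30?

Venue access can start immediately at hour 0; it finishes at hour 9.
Signage placement cannot begin until venue access (finishes hour 9). It runs from hour 9 to 9 + 7 = hour 16.
Seating layout cannot begin until venue access (finishes hour 9). It runs from hour 9 to 9 + 1 = hour 10.
The lighting rig waits on venue access (finishes hour 9), so it starts at hour 9 and finishes at 9 + 7 = hour 16.
Stage build cannot begin until venue access (finishes hour 9). It runs from hour 9 to 9 + 9 = hour 18.
After stage build (finishes hour 18, plus 3-hour gap → hour 21), catering setup can start at hour 21 and finishes at hour 24.
Every task is finished by hour 24, which is no later than the deadline of 30, so the schedule is feasible.

Yes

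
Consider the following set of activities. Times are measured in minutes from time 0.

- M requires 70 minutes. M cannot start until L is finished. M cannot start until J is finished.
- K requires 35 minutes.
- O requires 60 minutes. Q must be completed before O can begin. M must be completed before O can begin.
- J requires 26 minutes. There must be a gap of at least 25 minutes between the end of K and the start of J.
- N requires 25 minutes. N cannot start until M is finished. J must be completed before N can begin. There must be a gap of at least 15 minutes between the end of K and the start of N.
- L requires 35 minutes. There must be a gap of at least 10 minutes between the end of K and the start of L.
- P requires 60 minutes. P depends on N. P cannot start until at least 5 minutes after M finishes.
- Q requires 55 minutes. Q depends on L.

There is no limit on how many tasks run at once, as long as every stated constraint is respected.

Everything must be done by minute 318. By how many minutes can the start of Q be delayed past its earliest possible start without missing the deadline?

123

Nothing blocks K, so it runs from minute 0 to minute 35.
L waits on K (finishes minute 35, plus 10-minute gap → minute 45), so it starts at minute 45 and finishes at 45 + 35 = minute 80.
Q waits on L (finishes minute 80), so it starts at minute 80 and finishes at 80 + 55 = minute 135.

Working backward from the deadline:
O has no dependents, so it just needs to finish by minute 318. Starting by 318 − 60 = minute 258 achieves that.
Since O (must start by minute 258) depends on it, Q must finish by minute 258. Backing off its 55-minute duration gives a latest start of minute 203.
So Q can start as early as minute 80 and as late as minute 203, giving 203 − 80 = 123 minutes of slack.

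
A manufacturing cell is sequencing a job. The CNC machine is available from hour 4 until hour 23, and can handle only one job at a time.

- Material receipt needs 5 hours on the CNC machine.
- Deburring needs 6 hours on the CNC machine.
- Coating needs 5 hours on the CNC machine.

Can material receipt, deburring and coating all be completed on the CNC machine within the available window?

The CNC machine window is 23 − 4 = 19 hours.
Running back to back, the jobs need 5 + 6 + 5 = 16 hours on the CNC machine.
Since 16 ≤ 19, they fit within the window.

Yes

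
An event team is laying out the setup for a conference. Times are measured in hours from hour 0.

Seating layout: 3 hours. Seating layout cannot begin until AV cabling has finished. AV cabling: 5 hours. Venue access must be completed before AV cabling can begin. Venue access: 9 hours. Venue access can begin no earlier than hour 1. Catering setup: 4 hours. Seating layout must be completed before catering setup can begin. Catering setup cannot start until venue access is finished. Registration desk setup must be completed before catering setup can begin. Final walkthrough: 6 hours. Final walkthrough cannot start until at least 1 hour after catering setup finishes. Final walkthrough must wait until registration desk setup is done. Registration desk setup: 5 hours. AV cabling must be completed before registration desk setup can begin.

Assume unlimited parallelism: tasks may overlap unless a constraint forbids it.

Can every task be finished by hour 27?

After its own release at hour 1, venue access can start at hour 1 and finishes at hour 10.
After venue access (finishes hour 10), AV cabling can start at hour 10 and finishes at hour 15.
After AV cabling (finishes hour 15), registration desk setup can start at hour 15 and finishes at hour 20.
Seating layout cannot begin until AV cabling (finishes hour 15). It runs from hour 15 to 15 + 3 = hour 18.
Catering setup cannot start until seating layout (finishes hour 18); venue access (finishes hour 10); registration desk setup (finishes hour 20). The controlling bound is hour 20, so catering setup finishes at 20 + 4 = hour 24.
Final walkthrough needs all of catering setup (finishes hour 24, plus 1-hour gap → hour 25); registration desk setup (finishes hour 20). That puts its earliest start at hour 25; it finishes at 25 + 6 = hour 31.
The earliest everything can be done is hour 31, which is after the deadline of 27, so it is not possible.

No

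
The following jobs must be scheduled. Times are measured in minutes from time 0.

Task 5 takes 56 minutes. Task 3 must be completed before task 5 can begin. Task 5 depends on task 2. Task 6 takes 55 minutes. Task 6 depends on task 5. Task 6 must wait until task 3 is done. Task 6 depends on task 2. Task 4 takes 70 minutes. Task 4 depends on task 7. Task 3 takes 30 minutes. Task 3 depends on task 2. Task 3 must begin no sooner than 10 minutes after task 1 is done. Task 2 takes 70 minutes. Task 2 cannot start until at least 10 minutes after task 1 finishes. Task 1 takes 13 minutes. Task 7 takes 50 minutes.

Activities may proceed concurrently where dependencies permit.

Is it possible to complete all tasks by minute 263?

Task 7 can start immediately at minute 0; it finishes at minute 50.
After task 7 (finishes minute 50), task 4 can start at minute 50 and finishes at minute 120.
Task 1 has no prerequisites, so it starts at minute 0 and finishes at minute 13.
Task 2 waits on task 1 (finishes minute 13, plus 10-minute gap → minute 23), so it starts at minute 23 and finishes at 23 + 70 = minute 93.
For task 3: task 2 (finishes minute 93); task 1 (finishes minute 13, plus 10-minute gap → minute 23). Taking the maximum gives a start of minute 93, and it finishes at 93 + 30 = minute 123.
Task 5 needs all of task 3 (finishes minute 123); task 2 (finishes minute 93). That puts its earliest start at minute 123; it finishes at 123 + 56 = minute 179.
Task 6 needs all of task 5 (finishes minute 179); task 3 (finishes minute 123); task 2 (finishes minute 93). That puts its earliest start at minute 179; it finishes at 179 + 55 = minute 234.
Every task is finished by minute 234, which is no later than the deadline of 263, so the schedule is feasible.

Yes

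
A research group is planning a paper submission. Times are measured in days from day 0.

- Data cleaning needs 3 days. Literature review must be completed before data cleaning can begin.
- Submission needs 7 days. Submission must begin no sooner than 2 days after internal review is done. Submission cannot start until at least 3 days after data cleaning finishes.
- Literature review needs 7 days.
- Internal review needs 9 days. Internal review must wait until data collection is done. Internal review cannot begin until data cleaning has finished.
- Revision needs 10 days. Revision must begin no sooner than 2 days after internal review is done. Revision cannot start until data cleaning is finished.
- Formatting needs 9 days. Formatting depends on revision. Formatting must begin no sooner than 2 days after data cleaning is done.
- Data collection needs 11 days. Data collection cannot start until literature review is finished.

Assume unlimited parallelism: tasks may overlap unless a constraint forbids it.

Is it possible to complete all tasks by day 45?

Literature review has no prerequisites, so it starts at day 0 and finishes at day 7.
After literature review (finishes day 7), data cleaning can start at day 7 and finishes at day 10.
Data collection cannot begin until literature review (finishes day 7). It runs from day 7 to 7 + 11 = day 18.
For internal review: data collection (finishes day 18); data cleaning (finishes day 10). Taking the maximum gives a start of day 18, and it finishes at 18 + 9 = day 27.
Submission needs all of internal review (finishes day 27, plus 2-day gap → day 29); data cleaning (finishes day 10, plus 3-day gap → day 13). That puts its earliest start at day 29; it finishes at 29 + 7 = day 36.
For revision: internal review (finishes day 27, plus 2-day gap → day 29); data cleaning (finishes day 10). Taking the maximum gives a start of day 29, and it finishes at 29 + 10 = day 39.
Formatting cannot start until revision (finishes day 39); data cleaning (finishes day 10, plus 2-day gap → day 12). The controlling bound is day 39, so formatting finishes at 39 + 9 = day 48.
The earliest everything can be done is day 48, which is after the deadline of 45, so it is not possible.

No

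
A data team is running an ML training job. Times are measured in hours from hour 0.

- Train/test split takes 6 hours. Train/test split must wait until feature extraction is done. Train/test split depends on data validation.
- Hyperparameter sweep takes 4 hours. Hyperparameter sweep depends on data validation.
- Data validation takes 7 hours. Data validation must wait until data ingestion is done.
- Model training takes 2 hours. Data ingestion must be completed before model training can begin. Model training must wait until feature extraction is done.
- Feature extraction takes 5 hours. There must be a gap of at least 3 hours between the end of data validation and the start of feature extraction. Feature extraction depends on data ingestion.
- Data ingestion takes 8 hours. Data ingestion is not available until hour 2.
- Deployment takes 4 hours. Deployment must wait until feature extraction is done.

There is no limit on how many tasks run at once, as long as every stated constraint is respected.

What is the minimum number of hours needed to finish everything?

Data ingestion cannot begin until its own release at hour 2. It runs from hour 2 to 2 + 8 = hour 10.
Data validation cannot begin until data ingestion (finishes hour 10). It runs from hour 10 to 10 + 7 = hour 17.
After data validation (finishes hour 17), hyperparameter sweep can start at hour 17 and finishes at hour 21.
Feature extraction has to wait for data validation (finishes hour 17, plus 3-hour gap → hour 20); data ingestion (finishes hour 10). The latest of these is hour 20, so feature extraction runs hour 20 to 20 + 5 = hour 25.
After feature extraction (finishes hour 25), deployment can start at hour 25 and finishes at hour 29.
For model training: data ingestion (finishes hour 10); feature extraction (finishes hour 25). Taking the maximum gives a start of hour 25, and it finishes at 25 + 2 = hour 27.
Train/test split has to wait for feature extraction (finishes hour 25); data validation (finishes hour 17). The latest of these is hour 25, so train/test split runs hour 25 to 25 + 6 = hour 31.
All tasks are finished once the last one completes. Finish times: Data ingestion at 10, Data validation at 17, Feature extraction at 25, Train/test split at 31, Hyperparameter sweep at 21, Model training at 27, Deployment at 29. The latest is hour 31.

31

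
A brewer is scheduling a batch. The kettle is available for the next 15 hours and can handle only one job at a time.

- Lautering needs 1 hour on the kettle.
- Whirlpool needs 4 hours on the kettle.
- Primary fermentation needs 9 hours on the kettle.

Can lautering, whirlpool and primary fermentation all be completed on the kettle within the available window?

Yes

Running back to back, the jobs need 1 + 4 + 9 = 14 hours on the kettle.
Since 14 ≤ 15, they fit within the window.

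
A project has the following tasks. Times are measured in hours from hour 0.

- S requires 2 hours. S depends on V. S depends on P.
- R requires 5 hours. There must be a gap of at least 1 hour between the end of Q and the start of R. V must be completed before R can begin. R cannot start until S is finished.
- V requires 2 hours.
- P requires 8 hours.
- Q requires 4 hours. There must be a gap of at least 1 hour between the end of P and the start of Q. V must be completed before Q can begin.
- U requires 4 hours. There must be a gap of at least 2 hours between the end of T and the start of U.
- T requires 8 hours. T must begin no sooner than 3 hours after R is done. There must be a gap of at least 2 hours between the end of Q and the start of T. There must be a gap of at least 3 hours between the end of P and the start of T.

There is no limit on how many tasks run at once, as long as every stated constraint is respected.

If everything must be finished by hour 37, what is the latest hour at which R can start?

To finish by hour 37, U (duration 4) must start no later than hour 33.
T feeds into U (must start by hour 33, minus 2-hour gap → hour 31); so T must finish by hour 31 and therefore start by hour 23.
R has to be done before T (must start by hour 23, minus 3-hour gap → hour 20). That means finishing by hour 20, i.e. starting by 20 − 5 = hour 15.

15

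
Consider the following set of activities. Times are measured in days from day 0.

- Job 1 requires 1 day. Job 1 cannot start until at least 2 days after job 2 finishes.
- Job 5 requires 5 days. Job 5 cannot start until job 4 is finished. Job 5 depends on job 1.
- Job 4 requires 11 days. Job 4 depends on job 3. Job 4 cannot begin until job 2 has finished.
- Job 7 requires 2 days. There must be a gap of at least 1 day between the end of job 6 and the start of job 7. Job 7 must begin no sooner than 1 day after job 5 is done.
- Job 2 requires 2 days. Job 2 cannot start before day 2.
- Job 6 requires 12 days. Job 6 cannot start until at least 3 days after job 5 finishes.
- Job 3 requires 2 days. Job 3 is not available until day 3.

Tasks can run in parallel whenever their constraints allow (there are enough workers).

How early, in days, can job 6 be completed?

36

Job 3 waits on its own release at day 3, so it starts at day 3 and finishes at 3 + 2 = day 5.
Job 2 cannot begin until its own release at day 2. It runs from day 2 to 2 + 2 = day 4.
Job 4 cannot start until job 3 (finishes day 5); job 2 (finishes day 4). The controlling bound is day 5, so job 4 finishes at 5 + 11 = day 16.
Job 1 cannot begin until job 2 (finishes day 4, plus 2-day gap → day 6). It runs from day 6 to 6 + 1 = day 7.
Job 5 needs all of job 4 (finishes day 16); job 1 (finishes day 7). That puts its earliest start at day 16; it finishes at 16 + 5 = day 21.
Job 6 cannot begin until job 5 (finishes day 21, plus 3-day gap → day 24). It runs from day 24 to 24 + 12 = day 36.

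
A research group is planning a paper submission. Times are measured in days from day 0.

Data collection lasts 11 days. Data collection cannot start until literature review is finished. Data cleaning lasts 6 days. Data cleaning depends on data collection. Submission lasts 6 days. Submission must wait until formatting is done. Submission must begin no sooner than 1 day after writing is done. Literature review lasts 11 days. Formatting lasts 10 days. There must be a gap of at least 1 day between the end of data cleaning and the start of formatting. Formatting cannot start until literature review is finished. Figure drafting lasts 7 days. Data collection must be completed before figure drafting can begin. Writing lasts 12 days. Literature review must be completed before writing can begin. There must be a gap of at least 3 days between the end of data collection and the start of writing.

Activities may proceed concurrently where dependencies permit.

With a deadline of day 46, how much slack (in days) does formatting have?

1

Literature review can start immediately at day 0; it finishes at day 11.
After literature review (finishes day 11), data collection can start at day 11 and finishes at day 22.
Data cleaning waits on data collection (finishes day 22), so it starts at day 22 and finishes at 22 + 6 = day 28.
For formatting: data cleaning (finishes day 28, plus 1-day gap → day 29); literature review (finishes day 11). Taking the maximum gives a start of day 29, and it finishes at 29 + 10 = day 39.

Working backward from the deadline:
Nothing follows submission; the deadline of day 46 is its only limit. It must start by 46 − 6 = day 40.
Since submission (must start by day 40) depends on it, formatting must finish by day 40. Backing off its 10-day duration gives a latest start of day 30.
So formatting can start as early as day 29 and as late as day 30, giving 30 − 29 = 1 day of slack.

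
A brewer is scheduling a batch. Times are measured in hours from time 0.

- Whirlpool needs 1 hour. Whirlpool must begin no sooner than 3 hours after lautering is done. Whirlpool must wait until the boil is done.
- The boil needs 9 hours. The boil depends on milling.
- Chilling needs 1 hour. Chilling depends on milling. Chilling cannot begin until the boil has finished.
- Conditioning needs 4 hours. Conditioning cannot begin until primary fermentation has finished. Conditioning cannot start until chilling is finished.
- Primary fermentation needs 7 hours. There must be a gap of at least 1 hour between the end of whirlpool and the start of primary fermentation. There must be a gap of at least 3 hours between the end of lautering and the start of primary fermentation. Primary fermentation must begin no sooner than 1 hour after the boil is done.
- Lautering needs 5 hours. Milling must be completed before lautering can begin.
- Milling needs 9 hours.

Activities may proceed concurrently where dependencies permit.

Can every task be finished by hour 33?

Yes

Nothing blocks milling, so it runs from hour 0 to hour 9.
After milling (finishes hour 9), the boil can start at hour 9 and finishes at hour 18.
Chilling needs all of milling (finishes hour 9); the boil (finishes hour 18). That puts its earliest start at hour 18; it finishes at 18 + 1 = hour 19.
Lautering waits on milling (finishes hour 9), so it starts at hour 9 and finishes at 9 + 5 = hour 14.
Whirlpool has to wait for lautering (finishes hour 14, plus 3-hour gap → hour 17); the boil (finishes hour 18). The latest of these is hour 18, so whirlpool runs hour 18 to 18 + 1 = hour 19.
Primary fermentation has to wait for whirlpool (finishes hour 19, plus 1-hour gap → hour 20); lautering (finishes hour 14, plus 3-hour gap → hour 17); the boil (finishes hour 18, plus 1-hour gap → hour 19). The latest of these is hour 20, so primary fermentation runs hour 20 to 20 + 7 = hour 27.
Conditioning cannot start until primary fermentation (finishes hour 27); chilling (finishes hour 19). The controlling bound is hour 27, so conditioning finishes at 27 + 4 = hour 31.
Every task is finished by hour 31, which is no later than the deadline of 33, so the schedule is feasible.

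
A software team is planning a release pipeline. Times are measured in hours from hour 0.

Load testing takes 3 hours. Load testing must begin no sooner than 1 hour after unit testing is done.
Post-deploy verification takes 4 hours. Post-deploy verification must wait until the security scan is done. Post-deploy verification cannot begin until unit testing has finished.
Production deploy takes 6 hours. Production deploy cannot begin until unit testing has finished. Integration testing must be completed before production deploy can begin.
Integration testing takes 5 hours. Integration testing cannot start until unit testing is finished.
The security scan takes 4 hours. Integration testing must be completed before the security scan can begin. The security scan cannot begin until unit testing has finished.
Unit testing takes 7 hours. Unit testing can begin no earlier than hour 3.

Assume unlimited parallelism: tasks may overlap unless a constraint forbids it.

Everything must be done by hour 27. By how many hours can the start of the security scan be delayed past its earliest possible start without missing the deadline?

Unit testing cannot begin until its own release at hour 3. It runs from hour 3 to 3 + 7 = hour 10.
Integration testing cannot begin until unit testing (finishes hour 10). It runs from hour 10 to 10 + 5 = hour 15.
The security scan needs all of integration testing (finishes hour 15); unit testing (finishes hour 10). That puts its earliest start at hour 15; it finishes at 15 + 4 = hour 19.

Working backward from the deadline:
Post-deploy verification must finish by hour 27; it takes 4 hours, so it must start by 27 − 4 = hour 23.
Since post-deploy verification (must start by hour 23) depends on it, the security scan must finish by hour 23. Backing off its 4-hour duration gives a latest start of hour 19.
So the security scan can start as early as hour 15 and as late as hour 19, giving 19 − 15 = 4 hours of slack.

4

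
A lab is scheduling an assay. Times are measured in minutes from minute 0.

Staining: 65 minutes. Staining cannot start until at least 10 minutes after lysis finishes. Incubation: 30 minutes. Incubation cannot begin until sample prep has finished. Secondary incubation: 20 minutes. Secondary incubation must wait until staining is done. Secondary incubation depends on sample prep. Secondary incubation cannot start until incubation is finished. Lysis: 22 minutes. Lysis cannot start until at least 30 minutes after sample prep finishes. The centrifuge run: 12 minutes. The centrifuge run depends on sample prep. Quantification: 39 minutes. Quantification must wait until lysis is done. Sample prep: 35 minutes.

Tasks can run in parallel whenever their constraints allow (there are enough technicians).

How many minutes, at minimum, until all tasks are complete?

Sample prep can start immediately at minute 0; it finishes at minute 35.
The centrifuge run waits on sample prep (finishes minute 35), so it starts at minute 35 and finishes at 35 + 12 = minute 47.
Incubation waits on sample prep (finishes minute 35), so it starts at minute 35 and finishes at 35 + 30 = minute 65.
Lysis cannot begin until sample prep (finishes minute 35, plus 30-minute gap → minute 65). It runs from minute 65 to 65 + 22 = minute 87.
Quantification cannot begin until lysis (finishes minute 87). It runs from minute 87 to 87 + 39 = minute 126.
After lysis (finishes minute 87, plus 10-minute gap → minute 97), staining can start at minute 97 and finishes at minute 162.
Secondary incubation cannot start until staining (finishes minute 162); sample prep (finishes minute 35); incubation (finishes minute 65). The controlling bound is minute 162, so secondary incubation finishes at 162 + 20 = minute 182.
All tasks are finished once the last one completes. Finish times: Sample prep at 35, Lysis at 87, Incubation at 65, The centrifuge run at 47, Staining at 162, Secondary incubation at 182, Quantification at 126. The latest is minute 182.

182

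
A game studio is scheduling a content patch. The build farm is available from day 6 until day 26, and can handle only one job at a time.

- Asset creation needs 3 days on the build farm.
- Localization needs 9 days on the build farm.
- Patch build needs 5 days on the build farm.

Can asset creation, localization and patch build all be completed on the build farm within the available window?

Yes

The build farm window is 26 − 6 = 20 days.
Running back to back, the jobs need 3 + 9 + 5 = 17 days on the build farm.
Since 17 ≤ 20, they fit within the window.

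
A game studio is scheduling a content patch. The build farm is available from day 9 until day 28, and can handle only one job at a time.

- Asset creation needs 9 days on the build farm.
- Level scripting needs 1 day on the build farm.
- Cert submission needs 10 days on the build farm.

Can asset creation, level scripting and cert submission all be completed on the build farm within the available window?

No

The build farm window is 28 − 9 = 19 days.
Running back to back, the jobs need 9 + 1 + 10 = 20 days on the build farm.
Since 20 > 19, they cannot all fit.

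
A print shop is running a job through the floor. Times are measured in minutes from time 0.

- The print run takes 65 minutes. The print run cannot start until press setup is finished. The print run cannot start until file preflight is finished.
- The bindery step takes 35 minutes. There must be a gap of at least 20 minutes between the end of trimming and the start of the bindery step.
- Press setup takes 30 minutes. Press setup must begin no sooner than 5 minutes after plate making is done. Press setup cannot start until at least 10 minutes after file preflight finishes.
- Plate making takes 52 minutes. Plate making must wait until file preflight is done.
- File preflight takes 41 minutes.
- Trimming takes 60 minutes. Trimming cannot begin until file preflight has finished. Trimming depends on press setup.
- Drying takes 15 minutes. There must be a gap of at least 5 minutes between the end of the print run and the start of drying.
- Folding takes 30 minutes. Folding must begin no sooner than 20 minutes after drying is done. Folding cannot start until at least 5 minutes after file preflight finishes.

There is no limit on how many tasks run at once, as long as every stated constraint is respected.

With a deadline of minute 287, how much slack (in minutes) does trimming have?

44

Nothing blocks file preflight, so it runs from minute 0 to minute 41.
Plate making waits on file preflight (finishes minute 41), so it starts at minute 41 and finishes at 41 + 52 = minute 93.
For press setup: plate making (finishes minute 93, plus 5-minute gap → minute 98); file preflight (finishes minute 41, plus 10-minute gap → minute 51). Taking the maximum gives a start of minute 98, and it finishes at 98 + 30 = minute 128.
For trimming: file preflight (finishes minute 41); press setup (finishes minute 128). Taking the maximum gives a start of minute 128, and it finishes at 128 + 60 = minute 188.

Working backward from the deadline:
To finish by minute 287, the bindery step (duration 35) must start no later than minute 252.
Trimming feeds into the bindery step (must start by minute 252, minus 20-minute gap → minute 232); so trimming must finish by minute 232 and therefore start by minute 172.
So trimming can start as early as minute 128 and as late as minute 172, giving 172 − 128 = 44 minutes of slack.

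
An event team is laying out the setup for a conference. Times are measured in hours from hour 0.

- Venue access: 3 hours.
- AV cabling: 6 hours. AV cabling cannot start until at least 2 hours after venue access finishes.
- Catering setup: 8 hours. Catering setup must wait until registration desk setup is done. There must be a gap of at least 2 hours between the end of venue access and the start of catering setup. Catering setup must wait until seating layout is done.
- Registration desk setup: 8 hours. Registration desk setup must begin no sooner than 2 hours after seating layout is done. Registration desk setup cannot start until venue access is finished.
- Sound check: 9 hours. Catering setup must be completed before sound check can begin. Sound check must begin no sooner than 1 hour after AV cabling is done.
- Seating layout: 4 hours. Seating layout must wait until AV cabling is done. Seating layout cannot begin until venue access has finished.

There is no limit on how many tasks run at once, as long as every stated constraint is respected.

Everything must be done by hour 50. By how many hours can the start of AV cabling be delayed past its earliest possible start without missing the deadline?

8

Nothing blocks venue access, so it runs from hour 0 to hour 3.
After venue access (finishes hour 3, plus 2-hour gap → hour 5), AV cabling can start at hour 5 and finishes at hour 11.

Working backward from the deadline:
Sound check has no dependents, so it just needs to finish by hour 50. Starting by 50 − 9 = hour 41 achieves that.
Since sound check (must start by hour 41) depends on it, catering setup must finish by hour 41. Backing off its 8-hour duration gives a latest start of hour 33.
Registration desk setup feeds into catering setup (must start by hour 33); so registration desk setup must finish by hour 33 and therefore start by hour 25.
Seating layout has several dependents: registration desk setup (must start by hour 25, minus 2-hour gap → hour 23); catering setup (must start by hour 33). The earliest of those limits is hour 23, so seating layout must start by 23 − 4 = hour 19.
AV cabling feeds seating layout (must start by hour 19); sound check (must start by hour 41, minus 1-hour gap → hour 40). Taking the minimum, AV cabling must finish by hour 19 and start by 19 − 6 = hour 13.
So AV cabling can start as early as hour 5 and as late as hour 13, giving 13 − 5 = 8 hours of slack.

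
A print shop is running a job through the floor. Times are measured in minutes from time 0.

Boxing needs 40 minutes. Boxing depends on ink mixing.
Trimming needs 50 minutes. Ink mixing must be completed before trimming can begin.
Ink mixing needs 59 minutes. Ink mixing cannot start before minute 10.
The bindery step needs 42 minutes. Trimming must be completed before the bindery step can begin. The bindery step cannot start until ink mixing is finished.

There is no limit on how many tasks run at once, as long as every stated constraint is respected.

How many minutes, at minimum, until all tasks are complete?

161

Ink mixing waits on its own release at minute 10, so it starts at minute 10 and finishes at 10 + 59 = minute 69.
After ink mixing (finishes minute 69), boxing can start at minute 69 and finishes at minute 109.
Trimming cannot begin until ink mixing (finishes minute 69). It runs from minute 69 to 69 + 50 = minute 119.
The bindery step has to wait for trimming (finishes minute 119); ink mixing (finishes minute 69). The latest of these is minute 119, so the bindery step runs minute 119 to 119 + 42 = minute 161.
All tasks are finished once the last one completes. Finish times: Ink mixing at 69, Trimming at 119, The bindery step at 161, Boxing at 109. The latest is minute 161.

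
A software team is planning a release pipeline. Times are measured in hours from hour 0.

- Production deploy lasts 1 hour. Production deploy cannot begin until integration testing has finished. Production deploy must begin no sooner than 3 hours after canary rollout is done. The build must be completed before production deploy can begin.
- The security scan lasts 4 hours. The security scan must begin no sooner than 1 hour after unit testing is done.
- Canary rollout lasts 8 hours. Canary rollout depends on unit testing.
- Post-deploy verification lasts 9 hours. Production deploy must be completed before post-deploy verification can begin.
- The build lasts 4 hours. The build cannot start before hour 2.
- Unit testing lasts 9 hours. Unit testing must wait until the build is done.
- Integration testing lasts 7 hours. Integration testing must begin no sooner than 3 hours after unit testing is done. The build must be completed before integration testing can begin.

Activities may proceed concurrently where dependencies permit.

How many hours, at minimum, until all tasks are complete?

The build waits on its own release at hour 2, so it starts at hour 2 and finishes at 2 + 4 = hour 6.
Unit testing cannot begin until the build (finishes hour 6). It runs from hour 6 to 6 + 9 = hour 15.
Canary rollout cannot begin until unit testing (finishes hour 15). It runs from hour 15 to 15 + 8 = hour 23.
The security scan cannot begin until unit testing (finishes hour 15, plus 1-hour gap → hour 16). It runs from hour 16 to 16 + 4 = hour 20.
For integration testing: unit testing (finishes hour 15, plus 3-hour gap → hour 18); the build (finishes hour 6). Taking the maximum gives a start of hour 18, and it finishes at 18 + 7 = hour 25.
Production deploy needs all of integration testing (finishes hour 25); canary rollout (finishes hour 23, plus 3-hour gap → hour 26); the build (finishes hour 6). That puts its earliest start at hour 26; it finishes at 26 + 1 = hour 27.
After production deploy (finishes hour 27), post-deploy verification can start at hour 27 and finishes at hour 36.
All tasks are finished once the last one completes. Finish times: The build at 6, Unit testing at 15, Integration testing at 25, The security scan at 20, Canary rollout at 23, Production deploy at 27, Post-deploy verification at 36. The latest is hour 36.

36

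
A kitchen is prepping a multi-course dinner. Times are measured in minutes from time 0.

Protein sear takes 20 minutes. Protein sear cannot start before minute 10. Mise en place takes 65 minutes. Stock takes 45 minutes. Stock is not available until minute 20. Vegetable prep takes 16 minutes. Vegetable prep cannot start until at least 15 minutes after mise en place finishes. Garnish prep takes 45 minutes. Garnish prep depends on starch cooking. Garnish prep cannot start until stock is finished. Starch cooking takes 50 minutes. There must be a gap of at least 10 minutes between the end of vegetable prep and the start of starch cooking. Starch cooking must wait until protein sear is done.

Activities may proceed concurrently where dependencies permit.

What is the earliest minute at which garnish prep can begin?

After its own release at minute 10, protein sear can start at minute 10 and finishes at minute 30.
Stock cannot begin until its own release at minute 20. It runs from minute 20 to 20 + 45 = minute 65.
Mise en place can start immediately at minute 0; it finishes at minute 65.
Vegetable prep cannot begin until mise en place (finishes minute 65, plus 15-minute gap → minute 80). It runs from minute 80 to 80 + 16 = minute 96.
For starch cooking: vegetable prep (finishes minute 96, plus 10-minute gap → minute 106); protein sear (finishes minute 30). Taking the maximum gives a start of minute 106, and it finishes at 106 + 50 = minute 156.
Garnish prep waits on starch cooking (finishes minute 156); stock (finishes minute 65). The latest of these is minute 156, which is the earliest garnish prep can start.

156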